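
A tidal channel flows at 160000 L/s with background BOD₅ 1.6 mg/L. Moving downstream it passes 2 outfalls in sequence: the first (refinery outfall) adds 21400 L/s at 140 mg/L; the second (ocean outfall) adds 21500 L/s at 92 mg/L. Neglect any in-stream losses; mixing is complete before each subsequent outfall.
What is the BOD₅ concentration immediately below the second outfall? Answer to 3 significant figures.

Below outfall 1: Q → 181400 L/s, C = (160000·1.600 + 21400·140.0)/181400 = 17.93 mg/L.
Below outfall 2: Q → 202900 L/s, C = (181400·17.93 + 21500·92.00)/202900 = 25.78 mg/L.

25.8 mg/L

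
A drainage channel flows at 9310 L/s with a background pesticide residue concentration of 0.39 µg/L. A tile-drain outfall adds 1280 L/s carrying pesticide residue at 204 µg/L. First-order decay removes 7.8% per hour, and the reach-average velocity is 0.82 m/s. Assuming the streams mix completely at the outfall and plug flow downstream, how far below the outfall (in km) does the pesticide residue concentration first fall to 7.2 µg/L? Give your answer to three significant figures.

45.2 km

Conservation of mass: C = (9310·0.3900 + 1280·204.0) / 10590 = 264800/10590 = 25.00 µg/L.
7.8%/h lost → k = −ln(1 − 0.078) = 0.08121 h⁻¹.
Set 25.00·exp(−k·t) = 7.2 → t = ln(25.00/7.2)/k = 55180 s = 15.33 h.
Distance = v·t = 0.82·55180 = 45250 m = 45.25 km.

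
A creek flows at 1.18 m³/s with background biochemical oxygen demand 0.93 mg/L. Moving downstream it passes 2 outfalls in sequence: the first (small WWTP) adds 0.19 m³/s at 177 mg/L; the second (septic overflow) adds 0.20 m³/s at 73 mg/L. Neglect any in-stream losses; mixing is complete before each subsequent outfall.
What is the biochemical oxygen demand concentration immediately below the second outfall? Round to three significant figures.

31.4 mg/L

Below outfall 1: Q → 1.370 m³/s, C = (1.180·0.9300 + 0.1900·177.0)/1.370 = 25.35 mg/L.
Below outfall 2: Q → 1.570 m³/s, C = (1.370·25.35 + 0.2000·73.00)/1.570 = 31.42 mg/L.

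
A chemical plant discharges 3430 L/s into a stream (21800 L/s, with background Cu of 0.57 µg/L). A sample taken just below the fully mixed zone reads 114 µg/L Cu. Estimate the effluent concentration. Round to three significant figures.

835 µg/L

Mass balance: 21800·0.5700 + 3430·Cₑ = 25230·114.0
→ Cₑ = (25230·114.0 − 21800·0.5700) / 3430 = 834.9 µg/L.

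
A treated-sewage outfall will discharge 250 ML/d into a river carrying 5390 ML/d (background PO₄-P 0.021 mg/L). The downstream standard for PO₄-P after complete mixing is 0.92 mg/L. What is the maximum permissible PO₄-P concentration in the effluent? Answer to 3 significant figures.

20.3 mg/L

At the limit, (Qr·Cr + Qe·Cₑ)/(Qr + Qe) = 0.92:
Cₑ = (5640·0.92 − 5390·0.02100) / 250.0 = 20.30 mg/L.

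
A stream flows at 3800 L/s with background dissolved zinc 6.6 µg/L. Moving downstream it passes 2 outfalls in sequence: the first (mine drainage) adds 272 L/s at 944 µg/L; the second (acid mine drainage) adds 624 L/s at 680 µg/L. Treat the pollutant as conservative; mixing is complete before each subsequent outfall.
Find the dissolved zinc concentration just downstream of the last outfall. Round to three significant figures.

Below outfall 1: Q → 4072 L/s, C = (3800·6.600 + 272.0·944.0)/4072 = 69.22 µg/L.
Below outfall 2: Q → 4696 L/s, C = (4072·69.22 + 624.0·680.0)/4696 = 150.4 µg/L.

150 µg/L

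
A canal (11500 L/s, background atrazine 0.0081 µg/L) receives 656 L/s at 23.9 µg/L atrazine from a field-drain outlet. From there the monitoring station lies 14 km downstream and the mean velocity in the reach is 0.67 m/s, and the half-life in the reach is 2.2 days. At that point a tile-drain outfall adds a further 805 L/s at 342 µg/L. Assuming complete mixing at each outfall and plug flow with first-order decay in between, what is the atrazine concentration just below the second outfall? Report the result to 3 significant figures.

Flow-weighted average: C = (11500·0.008100 + 656.0·23.90) / 12160 = 15770/12160 = 1.297 µg/L; combined flow 12160 L/s.
Travel time t = 14·1000 / 0.67 = 20900 s = 5.804 h.
Half-life 2.2 d → k = ln 2 / 2.2 = 0.3151 d⁻¹.
Decay over the reach: 1.297·exp(−kt) = 1.297·0.9266 = 1.202 µg/L.
Second outfall: C = (12160·1.202 + 805.0·342.0)/12960 = 22.37 µg/L.

22.4 µg/L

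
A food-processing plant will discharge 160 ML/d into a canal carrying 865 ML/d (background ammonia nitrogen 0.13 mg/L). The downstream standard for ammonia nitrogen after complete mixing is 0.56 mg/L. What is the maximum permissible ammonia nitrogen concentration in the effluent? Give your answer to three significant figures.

2.88 mg/L

At the limit, (Qr·Cr + Qe·Cₑ)/(Qr + Qe) = 0.56:
Cₑ = (1025·0.56 − 865.0·0.1300) / 160.0 = 2.885 mg/L.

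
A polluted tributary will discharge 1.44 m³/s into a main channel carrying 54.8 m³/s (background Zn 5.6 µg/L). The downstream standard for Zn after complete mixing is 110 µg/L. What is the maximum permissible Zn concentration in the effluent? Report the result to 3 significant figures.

4080 µg/L

At the limit, (Qr·Cr + Qe·Cₑ)/(Qr + Qe) = 110:
Cₑ = (56.24·110 − 54.80·5.600) / 1.440 = 4083 µg/L.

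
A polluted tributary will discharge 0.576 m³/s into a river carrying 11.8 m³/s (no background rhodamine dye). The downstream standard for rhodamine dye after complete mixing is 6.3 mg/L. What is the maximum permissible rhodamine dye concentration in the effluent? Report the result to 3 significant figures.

At the limit, (Qr·Cr + Qe·Cₑ)/(Qr + Qe) = 6.3:
Cₑ = (12.38·6.3 − 11.80·0) / 0.5760 = 135.4 mg/L.

135 mg/L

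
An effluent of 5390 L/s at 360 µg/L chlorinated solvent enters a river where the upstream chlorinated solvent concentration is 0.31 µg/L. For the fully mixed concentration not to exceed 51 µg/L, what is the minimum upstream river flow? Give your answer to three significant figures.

32900 L/s

Set C_mix = 51: (Q·0.3100 + 5390·360.0) / (Q + 5390) = 51
→ Q = 5390·(360.0 − 51)/(51 − 0.3100) = 32860 L/s.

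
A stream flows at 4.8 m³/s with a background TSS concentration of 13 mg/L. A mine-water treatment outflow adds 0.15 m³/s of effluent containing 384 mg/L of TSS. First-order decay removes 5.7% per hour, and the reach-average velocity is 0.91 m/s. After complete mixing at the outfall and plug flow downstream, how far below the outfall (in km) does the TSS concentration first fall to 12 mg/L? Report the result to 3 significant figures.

Mixed concentration C = ΣQC/ΣQ = (4.800·13.00 + 0.1500·384.0) / 4.950 = 120.0/4.950 = 24.24 mg/L.
5.7%/h lost → k = −ln(1 − 0.057) = 0.05869 h⁻¹.
Set 24.24·exp(−k·t) = 12 → t = ln(24.24/12)/k = 43130 s = 11.98 h.
Distance = v·t = 0.91·43130 = 39250 m = 39.25 km.

39.3 km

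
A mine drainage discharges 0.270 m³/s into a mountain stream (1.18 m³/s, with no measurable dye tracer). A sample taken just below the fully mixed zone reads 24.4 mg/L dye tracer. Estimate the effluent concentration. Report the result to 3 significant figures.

131 mg/L

Mass balance: 1.180·0 + 0.2700·Cₑ = 1.450·24.40
→ Cₑ = (1.450·24.40 − 1.180·0) / 0.2700 = 131.0 mg/L.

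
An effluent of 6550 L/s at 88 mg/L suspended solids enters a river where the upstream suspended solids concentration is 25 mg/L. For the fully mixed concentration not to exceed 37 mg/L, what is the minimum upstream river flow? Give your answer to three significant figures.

27800 L/s

Set C_mix = 37: (Q·25.00 + 6550·88.00) / (Q + 6550) = 37
→ Q = 6550·(88.00 − 37)/(37 − 25.00) = 27840 L/s.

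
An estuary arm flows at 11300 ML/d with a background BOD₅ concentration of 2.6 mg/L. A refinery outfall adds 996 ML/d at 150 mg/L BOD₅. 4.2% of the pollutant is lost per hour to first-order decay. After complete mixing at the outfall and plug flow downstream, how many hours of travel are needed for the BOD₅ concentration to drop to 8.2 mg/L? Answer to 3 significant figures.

13.3 h

After mixing, C = (11300·2.600 + 996.0·150.0) / 12300 = 178800/12300 = 14.54 mg/L.
4.2%/h lost → k = −ln(1 − 0.042) = 0.04291 h⁻¹.
14.54·exp(−k·t) = 8.2 → t = ln(14.54/8.2)/k = 48050 s = 13.35 h.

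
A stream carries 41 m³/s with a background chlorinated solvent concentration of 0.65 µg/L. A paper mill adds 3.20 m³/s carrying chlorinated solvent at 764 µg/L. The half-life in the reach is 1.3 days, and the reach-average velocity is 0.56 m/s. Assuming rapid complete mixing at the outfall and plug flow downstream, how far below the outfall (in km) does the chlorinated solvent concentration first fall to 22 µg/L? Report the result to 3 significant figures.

Conservation of mass: C = (41.00·0.6500 + 3.200·764.0) / 44.20 = 2471/44.20 = 55.92 µg/L.
Half-life 1.3 d → k = ln 2 / 1.3 = 0.5332 d⁻¹.
Set 55.92·exp(−k·t) = 22 → t = ln(55.92/22)/k = 151200 s = 41.99 h.
Distance = v·t = 0.56·151200 = 84650 m = 84.65 km.

84.6 km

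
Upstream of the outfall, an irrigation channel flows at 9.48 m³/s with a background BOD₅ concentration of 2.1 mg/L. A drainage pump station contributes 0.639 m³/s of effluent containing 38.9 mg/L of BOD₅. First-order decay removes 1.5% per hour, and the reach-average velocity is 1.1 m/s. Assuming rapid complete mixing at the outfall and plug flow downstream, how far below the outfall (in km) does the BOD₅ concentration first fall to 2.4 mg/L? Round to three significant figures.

Conservation of mass: C = (9.480·2.100 + 0.6390·38.90) / 10.12 = 44.77/10.12 = 4.424 mg/L.
1.5%/h lost → k = −ln(1 − 0.015) = 0.01511 h⁻¹.
Set 4.424·exp(−k·t) = 2.4 → t = ln(4.424/2.4)/k = 145700 s = 40.46 h.
Distance = v·t = 1.1·145700 = 160200 m = 160.2 km.

160 km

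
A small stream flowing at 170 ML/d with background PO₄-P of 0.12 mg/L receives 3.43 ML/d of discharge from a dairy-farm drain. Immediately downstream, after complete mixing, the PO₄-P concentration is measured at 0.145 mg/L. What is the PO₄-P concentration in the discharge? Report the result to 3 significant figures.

1.38 mg/L

Mass balance: 170.0·0.1200 + 3.430·Cₑ = 173.4·0.1450
→ Cₑ = (173.4·0.1450 − 170.0·0.1200) / 3.430 = 1.384 mg/L.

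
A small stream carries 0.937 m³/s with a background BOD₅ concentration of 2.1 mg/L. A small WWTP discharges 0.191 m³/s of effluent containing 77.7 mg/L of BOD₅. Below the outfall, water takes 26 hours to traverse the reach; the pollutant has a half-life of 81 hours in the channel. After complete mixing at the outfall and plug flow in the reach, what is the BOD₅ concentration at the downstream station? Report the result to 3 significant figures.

After mixing, C = (0.9370·2.100 + 0.1910·77.70) / 1.128 = 16.81/1.128 = 14.90 mg/L.
Half-life 81 h → k = ln 2 / 81 = 0.008557 h⁻¹ = 0.2054 d⁻¹.
Applying C = C₀e^(−kt): 14.90 × 0.8005 = 11.93 mg/L.

11.9 mg/L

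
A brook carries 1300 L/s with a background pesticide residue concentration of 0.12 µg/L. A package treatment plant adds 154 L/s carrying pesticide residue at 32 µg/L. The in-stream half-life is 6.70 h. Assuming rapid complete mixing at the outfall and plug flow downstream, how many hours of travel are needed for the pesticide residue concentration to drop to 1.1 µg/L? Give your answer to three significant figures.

Conservation of mass: C = (1300·0.1200 + 154.0·32.00) / 1454 = 5084/1454 = 3.497 µg/L.
Half-life 6.70 h → k = ln 2 / 6.70 = 0.1035 h⁻¹ = 2.483 d⁻¹.
3.497·exp(−k·t) = 1.1 → t = ln(3.497/1.1)/k = 40240 s = 11.18 h.

11.2 h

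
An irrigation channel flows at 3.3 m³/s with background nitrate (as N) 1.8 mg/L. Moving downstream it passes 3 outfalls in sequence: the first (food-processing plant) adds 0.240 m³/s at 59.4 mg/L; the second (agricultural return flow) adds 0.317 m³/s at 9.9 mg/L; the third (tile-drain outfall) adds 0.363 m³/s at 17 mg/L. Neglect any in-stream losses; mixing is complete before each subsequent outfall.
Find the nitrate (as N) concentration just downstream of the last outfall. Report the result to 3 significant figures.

Outfall 1: combined Q = 3.540 m³/s; C = (3.300·1.800 + 0.2400·59.40)/3.540 = 5.705 mg/L.
Outfall 2: combined Q = 3.857 m³/s; C = (3.540·5.705 + 0.3170·9.900)/3.857 = 6.050 mg/L.
Outfall 3: combined Q = 4.220 m³/s; C = (3.857·6.050 + 0.3630·17.00)/4.220 = 6.992 mg/L.

6.99 mg/L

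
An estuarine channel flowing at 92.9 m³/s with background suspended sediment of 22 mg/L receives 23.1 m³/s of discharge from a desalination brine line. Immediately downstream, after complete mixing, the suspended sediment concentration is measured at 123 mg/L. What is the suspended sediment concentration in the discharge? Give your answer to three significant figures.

Mass balance: 92.90·22.00 + 23.10·Cₑ = 116.0·123.0
→ Cₑ = (116.0·123.0 − 92.90·22.00) / 23.10 = 529.2 mg/L.

529 mg/L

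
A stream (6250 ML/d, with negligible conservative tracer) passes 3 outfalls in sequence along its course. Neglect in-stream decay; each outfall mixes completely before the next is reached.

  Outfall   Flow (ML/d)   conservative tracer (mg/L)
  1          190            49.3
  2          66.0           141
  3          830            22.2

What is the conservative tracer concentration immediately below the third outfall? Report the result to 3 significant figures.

Outfall 1: combined Q = 6440 ML/d; C = (6250·0 + 190.0·49.30)/6440 = 1.455 mg/L.
Outfall 2: combined Q = 6506 ML/d; C = (6440·1.455 + 66.00·141.0)/6506 = 2.870 mg/L.
Outfall 3: combined Q = 7336 ML/d; C = (6506·2.870 + 830.0·22.20)/7336 = 5.057 mg/L.

5.06 mg/L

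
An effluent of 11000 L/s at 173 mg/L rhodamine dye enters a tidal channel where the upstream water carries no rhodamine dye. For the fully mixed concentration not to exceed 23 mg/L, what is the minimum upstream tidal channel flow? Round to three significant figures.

71700 L/s

Set C_mix = 23: (Q·0 + 11000·173.0) / (Q + 11000) = 23
→ Q = 11000·(173.0 − 23)/(23 − 0) = 71740 L/s.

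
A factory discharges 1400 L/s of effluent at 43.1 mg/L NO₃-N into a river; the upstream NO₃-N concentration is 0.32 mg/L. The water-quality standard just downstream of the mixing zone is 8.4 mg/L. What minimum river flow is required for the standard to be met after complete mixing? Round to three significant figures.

Set C_mix = 8.4: (Q·0.3200 + 1400·43.10) / (Q + 1400) = 8.4
→ Q = 1400·(43.10 − 8.4)/(8.4 − 0.3200) = 6012 L/s.

6010 L/s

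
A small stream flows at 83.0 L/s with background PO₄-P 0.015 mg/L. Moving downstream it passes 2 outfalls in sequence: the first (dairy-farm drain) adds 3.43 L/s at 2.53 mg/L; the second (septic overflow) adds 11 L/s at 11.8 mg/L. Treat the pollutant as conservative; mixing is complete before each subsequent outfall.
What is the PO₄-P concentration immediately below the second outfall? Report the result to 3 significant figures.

1.43 mg/L

After outfall 1: Q = 83.00 + 3.430 = 86.43 L/s; C = (83.00·0.01500 + 3.430·2.530)/86.43 = 0.1148 mg/L.
After outfall 2: Q = 86.43 + 11.00 = 97.43 L/s; C = (86.43·0.1148 + 11.00·11.80)/97.43 = 1.434 mg/L.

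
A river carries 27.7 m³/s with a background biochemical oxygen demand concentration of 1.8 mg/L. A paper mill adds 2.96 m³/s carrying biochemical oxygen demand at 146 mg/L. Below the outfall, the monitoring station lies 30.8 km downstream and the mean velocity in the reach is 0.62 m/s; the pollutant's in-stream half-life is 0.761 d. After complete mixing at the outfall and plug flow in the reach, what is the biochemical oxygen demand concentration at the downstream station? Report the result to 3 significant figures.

Mass balance: C = (27.70·1.800 + 2.960·146.0) / 30.66 = 482.0/30.66 = 15.72 mg/L.
Travel time t = 30.8·1000 / 0.62 = 49680 s = 13.80 h.
Half-life 0.761 d → k = ln 2 / 0.761 = 0.9108 d⁻¹.
After decay, C = 15.72 × e^(−kt) = 15.72 × 0.5923 = 9.312 mg/L.

9.31 mg/L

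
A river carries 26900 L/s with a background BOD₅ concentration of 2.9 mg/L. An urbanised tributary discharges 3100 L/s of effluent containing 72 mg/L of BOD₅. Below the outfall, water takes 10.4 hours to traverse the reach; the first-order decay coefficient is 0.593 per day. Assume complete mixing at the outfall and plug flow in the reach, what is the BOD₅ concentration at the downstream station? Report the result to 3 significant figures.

After mixing, C = (26900·2.900 + 3100·72.00) / 30000 = 301200/30000 = 10.04 mg/L.
Decay over the reach: 10.04·exp(−kt) = 10.04·0.7734 = 7.765 mg/L.

7.77 mg/L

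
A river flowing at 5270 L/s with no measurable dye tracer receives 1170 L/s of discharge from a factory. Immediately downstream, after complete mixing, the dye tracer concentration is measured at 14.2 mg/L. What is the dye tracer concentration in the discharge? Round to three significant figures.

78.2 mg/L

Mass balance: 5270·0 + 1170·Cₑ = 6440·14.20
→ Cₑ = (6440·14.20 − 5270·0) / 1170 = 78.16 mg/L.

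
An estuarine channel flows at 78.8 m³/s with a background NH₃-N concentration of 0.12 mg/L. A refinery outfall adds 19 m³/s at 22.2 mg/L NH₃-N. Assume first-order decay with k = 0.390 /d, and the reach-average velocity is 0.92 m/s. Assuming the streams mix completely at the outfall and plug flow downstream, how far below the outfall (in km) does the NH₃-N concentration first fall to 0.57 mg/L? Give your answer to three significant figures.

Mass balance: C = (78.80·0.1200 + 19.00·22.20) / 97.80 = 431.3/97.80 = 4.410 mg/L.
Set 4.410·exp(−k·t) = 0.57 → t = ln(4.410/0.57)/k = 453200 s = 125.9 h.
Distance = v·t = 0.92·453200 = 417000 m = 417.0 km.

417 km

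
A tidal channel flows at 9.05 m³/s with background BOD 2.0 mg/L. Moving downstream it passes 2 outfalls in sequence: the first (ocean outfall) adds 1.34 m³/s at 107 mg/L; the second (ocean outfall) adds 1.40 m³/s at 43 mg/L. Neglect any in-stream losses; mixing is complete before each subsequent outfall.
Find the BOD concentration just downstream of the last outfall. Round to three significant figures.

18.8 mg/L

Below outfall 1: Q → 10.39 m³/s, C = (9.050·2.000 + 1.340·107.0)/10.39 = 15.54 mg/L.
Below outfall 2: Q → 11.79 m³/s, C = (10.39·15.54 + 1.400·43.00)/11.79 = 18.80 mg/L.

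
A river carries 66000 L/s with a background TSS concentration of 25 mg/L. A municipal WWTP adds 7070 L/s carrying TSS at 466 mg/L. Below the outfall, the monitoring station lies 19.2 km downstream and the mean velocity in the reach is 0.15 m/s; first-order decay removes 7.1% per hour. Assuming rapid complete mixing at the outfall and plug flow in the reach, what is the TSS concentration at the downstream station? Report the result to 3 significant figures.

Mixed concentration C = ΣQC/ΣQ = (66000·25.00 + 7070·466.0) / 73070 = 4945000/73070 = 67.67 mg/L.
Travel time t = 19.2·1000 / 0.15 = 128000 s = 35.56 h.
7.1%/h lost → k = −ln(1 − 0.071) = 0.07365 h⁻¹.
First-order decay: C = 67.67·exp(−k·t) = 67.67·0.07291 = 4.934 mg/L.

4.93 mg/L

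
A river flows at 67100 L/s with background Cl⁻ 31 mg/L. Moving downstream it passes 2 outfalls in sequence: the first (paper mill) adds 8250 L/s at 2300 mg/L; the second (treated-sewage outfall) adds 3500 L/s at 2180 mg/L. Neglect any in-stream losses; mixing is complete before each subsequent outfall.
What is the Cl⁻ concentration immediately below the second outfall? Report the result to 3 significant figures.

364 mg/L

After outfall 1: Q = 67100 + 8250 = 75350 L/s; C = (67100·31.00 + 8250·2300)/75350 = 279.4 mg/L.
After outfall 2: Q = 75350 + 3500 = 78850 L/s; C = (75350·279.4 + 3500·2180)/78850 = 363.8 mg/L.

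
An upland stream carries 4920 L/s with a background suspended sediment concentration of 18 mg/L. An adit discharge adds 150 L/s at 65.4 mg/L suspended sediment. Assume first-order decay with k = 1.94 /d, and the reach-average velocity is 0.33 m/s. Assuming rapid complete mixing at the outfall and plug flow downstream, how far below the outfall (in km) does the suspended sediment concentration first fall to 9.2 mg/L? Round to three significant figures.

11.0 km

Conservation of mass: C = (4920·18.00 + 150.0·65.40) / 5070 = 98370/5070 = 19.40 mg/L.
Set 19.40·exp(−k·t) = 9.2 → t = ln(19.40/9.2)/k = 33230 s = 9.231 h.
Distance = v·t = 0.33·33230 = 10970 m = 10.97 km.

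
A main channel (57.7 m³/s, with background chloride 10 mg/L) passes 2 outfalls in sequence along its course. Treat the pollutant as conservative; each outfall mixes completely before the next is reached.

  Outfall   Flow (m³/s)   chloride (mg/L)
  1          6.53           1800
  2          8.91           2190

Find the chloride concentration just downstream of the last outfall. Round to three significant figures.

435 mg/L

After outfall 1: Q = 57.70 + 6.530 = 64.23 m³/s; C = (57.70·10.00 + 6.530·1800)/64.23 = 192.0 mg/L.
After outfall 2: Q = 64.23 + 8.910 = 73.14 m³/s; C = (64.23·192.0 + 8.910·2190)/73.14 = 435.4 mg/L.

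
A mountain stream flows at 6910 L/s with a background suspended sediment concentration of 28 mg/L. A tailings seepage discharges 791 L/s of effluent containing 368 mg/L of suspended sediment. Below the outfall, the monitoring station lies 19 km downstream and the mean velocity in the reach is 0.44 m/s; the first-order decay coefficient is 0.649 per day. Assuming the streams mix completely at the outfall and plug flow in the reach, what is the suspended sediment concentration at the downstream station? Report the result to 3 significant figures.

45.5 mg/L

After mixing, C = (6910·28.00 + 791.0·368.0) / 7701 = 484600/7701 = 62.92 mg/L.
Travel time t = 19·1000 / 0.44 = 43180 s = 11.99 h.
After decay, C = 62.92 × e^(−kt) = 62.92 × 0.7230 = 45.49 mg/L.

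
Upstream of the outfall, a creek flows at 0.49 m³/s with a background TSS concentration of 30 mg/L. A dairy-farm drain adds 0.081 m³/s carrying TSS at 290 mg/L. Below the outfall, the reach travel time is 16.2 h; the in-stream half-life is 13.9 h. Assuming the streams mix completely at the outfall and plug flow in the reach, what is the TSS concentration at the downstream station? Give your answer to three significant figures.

29.8 mg/L

Mass balance: C = (0.4900·30.00 + 0.08100·290.0) / 0.5710 = 38.19/0.5710 = 66.88 mg/L.
Half-life 13.9 h → k = ln 2 / 13.9 = 0.04987 h⁻¹ = 1.197 d⁻¹.
After decay, C = 66.88 × e^(−kt) = 66.88 × 0.4458 = 29.82 mg/L.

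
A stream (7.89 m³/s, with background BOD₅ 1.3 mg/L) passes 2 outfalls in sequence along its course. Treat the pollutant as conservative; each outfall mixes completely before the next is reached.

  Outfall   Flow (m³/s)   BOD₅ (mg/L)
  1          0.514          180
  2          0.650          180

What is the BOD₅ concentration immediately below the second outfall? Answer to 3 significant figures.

Below outfall 1: Q → 8.404 m³/s, C = (7.890·1.300 + 0.5140·180.0)/8.404 = 12.23 mg/L.
Below outfall 2: Q → 9.054 m³/s, C = (8.404·12.23 + 0.6500·180.0)/9.054 = 24.27 mg/L.

24.3 mg/L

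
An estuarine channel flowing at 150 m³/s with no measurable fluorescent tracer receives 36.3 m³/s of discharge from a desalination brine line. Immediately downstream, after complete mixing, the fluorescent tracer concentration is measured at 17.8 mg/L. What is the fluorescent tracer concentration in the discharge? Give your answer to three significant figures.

Mass balance: 150.0·0 + 36.30·Cₑ = 186.3·17.80
→ Cₑ = (186.3·17.80 − 150.0·0) / 36.30 = 91.35 mg/L.

91.4 mg/L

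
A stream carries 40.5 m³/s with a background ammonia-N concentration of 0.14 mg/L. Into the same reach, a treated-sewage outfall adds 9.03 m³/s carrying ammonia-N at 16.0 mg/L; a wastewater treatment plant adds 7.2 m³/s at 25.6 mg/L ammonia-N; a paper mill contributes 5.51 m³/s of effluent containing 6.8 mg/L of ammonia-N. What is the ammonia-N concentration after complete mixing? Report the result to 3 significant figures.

Conservation of mass: C = (40.50·0.1400 + 9.030·16.00 + 7.200·25.60 + 5.510·6.800) / 62.24 = 371.9/62.24 = 5.976 mg/L.

5.98 mg/L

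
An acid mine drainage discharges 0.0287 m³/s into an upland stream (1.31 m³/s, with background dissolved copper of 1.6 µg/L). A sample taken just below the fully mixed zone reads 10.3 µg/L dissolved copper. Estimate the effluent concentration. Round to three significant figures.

407 µg/L

Mass balance: 1.310·1.600 + 0.02870·Cₑ = 1.339·10.30
→ Cₑ = (1.339·10.30 − 1.310·1.600) / 0.02870 = 407.4 µg/L.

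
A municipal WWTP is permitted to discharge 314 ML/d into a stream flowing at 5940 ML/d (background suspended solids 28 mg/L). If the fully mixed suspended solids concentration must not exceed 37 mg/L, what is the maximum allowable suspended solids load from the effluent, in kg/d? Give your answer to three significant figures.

Mass balance at the limit: 5940·28.00 + 314.0·Cₑ = 6254·37 → Cₑ = 207.3 mg/L.
314.0 ML/d = 3.634 m³/s. Load = 3.634 m³/s × 207.3 g/m³ × 86 400 s/d = 65080 kg/d.

65100 kg/d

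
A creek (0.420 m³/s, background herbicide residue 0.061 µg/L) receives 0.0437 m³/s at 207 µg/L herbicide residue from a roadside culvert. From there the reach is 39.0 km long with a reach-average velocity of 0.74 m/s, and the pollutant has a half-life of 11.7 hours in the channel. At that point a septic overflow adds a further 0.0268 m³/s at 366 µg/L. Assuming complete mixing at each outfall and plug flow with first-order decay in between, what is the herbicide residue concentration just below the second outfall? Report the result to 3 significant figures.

27.8 µg/L

Flow-weighted average: C = (0.4200·0.06100 + 0.04370·207.0) / 0.4637 = 9.072/0.4637 = 19.56 µg/L; combined flow 0.4637 m³/s.
Travel time t = 39.0·1000 / 0.74 = 52700 s = 14.64 h.
Half-life 11.7 h → k = ln 2 / 11.7 = 0.05924 h⁻¹ = 1.422 d⁻¹.
After decay, C = 19.56 × e^(−kt) = 19.56 × 0.4201 = 8.218 µg/L.
Second outfall: C = (0.4637·8.218 + 0.02680·366.0)/0.4905 = 27.77 µg/L.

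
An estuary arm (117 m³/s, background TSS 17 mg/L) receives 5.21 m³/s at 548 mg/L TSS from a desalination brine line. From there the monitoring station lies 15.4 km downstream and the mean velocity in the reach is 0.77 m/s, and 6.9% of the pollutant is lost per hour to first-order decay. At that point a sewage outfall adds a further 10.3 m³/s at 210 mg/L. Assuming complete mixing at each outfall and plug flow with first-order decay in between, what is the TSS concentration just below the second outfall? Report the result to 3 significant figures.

After mixing, C = (117.0·17.00 + 5.210·548.0) / 122.2 = 4844/122.2 = 39.64 mg/L; combined flow 122.2 m³/s.
Travel time t = 15.4·1000 / 0.77 = 20000 s = 5.556 h.
6.9%/h lost → k = −ln(1 − 0.069) = 0.07150 h⁻¹.
Decay over the reach: 39.64·exp(−kt) = 39.64·0.6722 = 26.64 mg/L.
At the second outfall, C = (122.2·26.64 + 10.30·210.0) / (122.2 + 10.30) = 40.90 mg/L.

40.9 mg/L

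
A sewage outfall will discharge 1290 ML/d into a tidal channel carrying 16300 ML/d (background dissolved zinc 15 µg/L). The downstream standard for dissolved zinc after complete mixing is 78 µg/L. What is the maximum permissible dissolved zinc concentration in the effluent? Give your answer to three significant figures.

874 µg/L

At the limit, (Qr·Cr + Qe·Cₑ)/(Qr + Qe) = 78:
Cₑ = (17590·78 − 16300·15.00) / 1290 = 874.0 µg/L.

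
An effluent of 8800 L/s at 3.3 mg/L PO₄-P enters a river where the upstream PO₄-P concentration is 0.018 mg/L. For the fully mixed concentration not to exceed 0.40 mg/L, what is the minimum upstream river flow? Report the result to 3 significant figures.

Set C_mix = 0.40: (Q·0.01800 + 8800·3.300) / (Q + 8800) = 0.40
→ Q = 8800·(3.300 − 0.40)/(0.40 − 0.01800) = 66810 L/s.

66800 L/s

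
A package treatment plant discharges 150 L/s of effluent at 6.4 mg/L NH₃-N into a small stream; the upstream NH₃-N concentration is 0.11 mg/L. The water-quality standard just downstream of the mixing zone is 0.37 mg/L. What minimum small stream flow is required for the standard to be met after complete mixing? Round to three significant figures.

Set C_mix = 0.37: (Q·0.1100 + 150.0·6.400) / (Q + 150.0) = 0.37
→ Q = 150.0·(6.400 − 0.37)/(0.37 − 0.1100) = 3479 L/s.

3480 L/s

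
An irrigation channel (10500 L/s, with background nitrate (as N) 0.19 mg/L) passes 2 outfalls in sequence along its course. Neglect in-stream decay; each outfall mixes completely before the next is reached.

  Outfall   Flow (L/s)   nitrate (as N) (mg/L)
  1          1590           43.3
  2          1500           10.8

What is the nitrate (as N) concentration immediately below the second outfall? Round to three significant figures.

After outfall 1: Q = 10500 + 1590 = 12090 L/s; C = (10500·0.1900 + 1590·43.30)/12090 = 5.860 mg/L.
After outfall 2: Q = 12090 + 1500 = 13590 L/s; C = (12090·5.860 + 1500·10.80)/13590 = 6.405 mg/L.

6.40 mg/L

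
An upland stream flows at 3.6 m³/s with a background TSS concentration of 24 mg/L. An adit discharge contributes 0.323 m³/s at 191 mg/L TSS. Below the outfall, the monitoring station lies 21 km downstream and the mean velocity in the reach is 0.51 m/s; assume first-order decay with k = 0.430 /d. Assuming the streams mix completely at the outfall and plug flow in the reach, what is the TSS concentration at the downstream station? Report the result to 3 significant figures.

30.8 mg/L

After mixing, C = (3.600·24.00 + 0.3230·191.0) / 3.923 = 148.1/3.923 = 37.75 mg/L.
Travel time t = 21·1000 / 0.51 = 41180 s = 11.44 h.
Applying C = C₀e^(−kt): 37.75 × 0.8147 = 30.76 mg/L.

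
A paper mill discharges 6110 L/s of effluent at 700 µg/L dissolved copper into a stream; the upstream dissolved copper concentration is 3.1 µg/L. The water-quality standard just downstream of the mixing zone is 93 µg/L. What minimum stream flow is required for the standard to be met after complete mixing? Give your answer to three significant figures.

41300 L/s

Set C_mix = 93: (Q·3.100 + 6110·700.0) / (Q + 6110) = 93
→ Q = 6110·(700.0 − 93)/(93 − 3.100) = 41250 L/s.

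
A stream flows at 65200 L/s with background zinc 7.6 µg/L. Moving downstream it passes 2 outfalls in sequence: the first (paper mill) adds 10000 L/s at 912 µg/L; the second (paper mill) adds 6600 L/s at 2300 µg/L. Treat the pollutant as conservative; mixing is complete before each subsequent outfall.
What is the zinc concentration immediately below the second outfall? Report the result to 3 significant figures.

303 µg/L

Outfall 1: combined Q = 75200 L/s; C = (65200·7.600 + 10000·912.0)/75200 = 127.9 µg/L.
Outfall 2: combined Q = 81800 L/s; C = (75200·127.9 + 6600·2300)/81800 = 303.1 µg/L.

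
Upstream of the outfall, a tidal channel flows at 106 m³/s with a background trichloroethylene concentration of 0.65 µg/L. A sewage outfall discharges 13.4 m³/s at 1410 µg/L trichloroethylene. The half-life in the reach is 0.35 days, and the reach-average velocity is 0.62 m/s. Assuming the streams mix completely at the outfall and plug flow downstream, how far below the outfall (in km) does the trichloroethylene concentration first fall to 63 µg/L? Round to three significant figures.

Mass balance: C = (106.0·0.6500 + 13.40·1410) / 119.4 = 18960/119.4 = 158.8 µg/L.
Half-life 0.35 d → k = ln 2 / 0.35 = 1.980 d⁻¹.
Set 158.8·exp(−k·t) = 63 → t = ln(158.8/63)/k = 40340 s = 11.21 h.
Distance = v·t = 0.62·40340 = 25010 m = 25.01 km.

25.0 km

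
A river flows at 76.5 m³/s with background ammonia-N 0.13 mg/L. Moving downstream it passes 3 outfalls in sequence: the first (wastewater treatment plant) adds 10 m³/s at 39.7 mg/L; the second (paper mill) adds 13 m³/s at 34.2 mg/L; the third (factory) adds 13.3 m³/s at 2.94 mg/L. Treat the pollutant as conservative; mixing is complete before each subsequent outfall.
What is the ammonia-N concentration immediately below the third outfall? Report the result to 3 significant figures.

7.90 mg/L

After outfall 1: Q = 76.50 + 10.00 = 86.50 m³/s; C = (76.50·0.1300 + 10.00·39.70)/86.50 = 4.705 mg/L.
After outfall 2: Q = 86.50 + 13.00 = 99.50 m³/s; C = (86.50·4.705 + 13.00·34.20)/99.50 = 8.558 mg/L.
After outfall 3: Q = 99.50 + 13.30 = 112.8 m³/s; C = (99.50·8.558 + 13.30·2.940)/112.8 = 7.896 mg/L.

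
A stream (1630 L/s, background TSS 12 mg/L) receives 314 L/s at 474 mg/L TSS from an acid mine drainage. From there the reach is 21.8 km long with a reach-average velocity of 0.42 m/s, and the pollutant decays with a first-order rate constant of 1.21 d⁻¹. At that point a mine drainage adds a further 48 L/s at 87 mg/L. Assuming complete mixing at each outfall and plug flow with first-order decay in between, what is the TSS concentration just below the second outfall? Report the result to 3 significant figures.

43.0 mg/L

Flow-weighted average: C = (1630·12.00 + 314.0·474.0) / 1944 = 168400/1944 = 86.62 mg/L; combined flow 1944 L/s.
Travel time t = 21.8·1000 / 0.42 = 51900 s = 14.42 h.
After decay, C = 86.62 × e^(−kt) = 86.62 × 0.4834 = 41.87 mg/L.
At the second outfall, C = (1944·41.87 + 48.00·87.00) / (1944 + 48.00) = 42.96 mg/L.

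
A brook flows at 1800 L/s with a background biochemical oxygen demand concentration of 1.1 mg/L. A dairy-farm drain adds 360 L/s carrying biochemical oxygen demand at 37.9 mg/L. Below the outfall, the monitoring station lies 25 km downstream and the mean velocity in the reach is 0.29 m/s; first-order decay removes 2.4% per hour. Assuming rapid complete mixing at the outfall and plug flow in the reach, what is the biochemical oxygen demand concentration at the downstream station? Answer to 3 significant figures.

After mixing, C = (1800·1.100 + 360.0·37.90) / 2160 = 15620/2160 = 7.233 mg/L.
Travel time t = 25·1000 / 0.29 = 86210 s = 23.95 h.
2.4%/h lost → k = −ln(1 − 0.024) = 0.02429 h⁻¹.
Decay over the reach: 7.233·exp(−kt) = 7.233·0.5589 = 4.043 mg/L.

4.04 mg/L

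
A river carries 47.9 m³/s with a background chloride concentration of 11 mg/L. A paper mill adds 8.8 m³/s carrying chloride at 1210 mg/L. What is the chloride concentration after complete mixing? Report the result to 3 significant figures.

After mixing, C = (47.90·11.00 + 8.800·1210) / 56.70 = 11170/56.70 = 197.1 mg/L.

197 mg/L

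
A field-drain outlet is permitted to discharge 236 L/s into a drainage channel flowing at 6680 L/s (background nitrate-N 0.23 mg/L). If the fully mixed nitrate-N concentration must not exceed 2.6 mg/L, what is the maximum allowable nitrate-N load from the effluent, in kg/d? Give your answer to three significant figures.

1420 kg/d

Mass balance at the limit: 6680·0.2300 + 236.0·Cₑ = 6916·2.6 → Cₑ = 69.68 mg/L.
236.0 L/s = 0.2360 m³/s. Load = 0.2360 m³/s × 69.68 g/m³ × 86 400 s/d = 1421 kg/d.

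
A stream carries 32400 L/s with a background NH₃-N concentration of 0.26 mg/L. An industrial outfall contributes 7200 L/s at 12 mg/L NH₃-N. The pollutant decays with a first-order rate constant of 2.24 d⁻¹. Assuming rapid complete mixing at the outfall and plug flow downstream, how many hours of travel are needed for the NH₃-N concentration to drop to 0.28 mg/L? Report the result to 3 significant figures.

Mixed concentration C = ΣQC/ΣQ = (32400·0.2600 + 7200·12.00) / 39600 = 94820/39600 = 2.395 mg/L.
2.395·exp(−k·t) = 0.28 → t = ln(2.395/0.28)/k = 82780 s = 22.99 h.

23.0 h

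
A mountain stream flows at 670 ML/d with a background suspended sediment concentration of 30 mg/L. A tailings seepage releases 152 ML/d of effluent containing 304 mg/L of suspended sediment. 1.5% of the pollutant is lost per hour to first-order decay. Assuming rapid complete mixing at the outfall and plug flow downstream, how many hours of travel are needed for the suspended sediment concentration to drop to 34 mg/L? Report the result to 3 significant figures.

Flow-weighted average: C = (670.0·30.00 + 152.0·304.0) / 822.0 = 66310/822.0 = 80.67 mg/L.
1.5%/h lost → k = −ln(1 − 0.015) = 0.01511 h⁻¹.
80.67·exp(−k·t) = 34 → t = ln(80.67/34)/k = 205800 s = 57.16 h.

57.2 h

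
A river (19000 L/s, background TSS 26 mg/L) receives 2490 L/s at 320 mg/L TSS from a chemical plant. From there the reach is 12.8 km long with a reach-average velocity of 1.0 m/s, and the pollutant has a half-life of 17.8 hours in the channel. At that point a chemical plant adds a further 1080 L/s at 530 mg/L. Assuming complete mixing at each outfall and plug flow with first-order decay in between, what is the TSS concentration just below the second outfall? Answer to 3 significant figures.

Conservation of mass: C = (19000·26.00 + 2490·320.0) / 21490 = 1291000/21490 = 60.07 mg/L; combined flow 21490 L/s.
Travel time t = 12.8·1000 / 1.0 = 12800 s = 3.556 h.
Half-life 17.8 h → k = ln 2 / 17.8 = 0.03894 h⁻¹ = 0.9346 d⁻¹.
After decay, C = 60.07 × e^(−kt) = 60.07 × 0.8707 = 52.30 mg/L.
At the second outfall, C = (21490·52.30 + 1080·530.0) / (21490 + 1080) = 75.16 mg/L.

75.2 mg/L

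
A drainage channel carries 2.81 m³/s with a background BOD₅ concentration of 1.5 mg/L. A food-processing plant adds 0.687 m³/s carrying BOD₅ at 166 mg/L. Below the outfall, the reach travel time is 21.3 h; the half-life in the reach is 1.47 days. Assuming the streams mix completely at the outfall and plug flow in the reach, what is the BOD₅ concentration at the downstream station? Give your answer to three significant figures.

After mixing, C = (2.810·1.500 + 0.6870·166.0) / 3.497 = 118.3/3.497 = 33.82 mg/L.
Half-life 1.47 d → k = ln 2 / 1.47 = 0.4715 d⁻¹.
First-order decay: C = 33.82·exp(−k·t) = 33.82·0.6580 = 22.25 mg/L.

22.3 mg/L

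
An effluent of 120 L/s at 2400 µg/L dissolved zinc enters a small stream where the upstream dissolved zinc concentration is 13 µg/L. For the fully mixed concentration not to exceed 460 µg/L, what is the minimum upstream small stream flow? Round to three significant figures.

Set C_mix = 460: (Q·13.00 + 120.0·2400) / (Q + 120.0) = 460
→ Q = 120.0·(2400 − 460)/(460 − 13.00) = 520.8 L/s.

521 L/s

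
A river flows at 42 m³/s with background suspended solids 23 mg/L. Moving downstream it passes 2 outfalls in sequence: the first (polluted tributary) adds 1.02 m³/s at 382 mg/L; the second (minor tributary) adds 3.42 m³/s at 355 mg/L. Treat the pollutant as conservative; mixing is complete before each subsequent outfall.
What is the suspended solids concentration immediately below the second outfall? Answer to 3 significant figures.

Outfall 1: combined Q = 43.02 m³/s; C = (42.00·23.00 + 1.020·382.0)/43.02 = 31.51 mg/L.
Outfall 2: combined Q = 46.44 m³/s; C = (43.02·31.51 + 3.420·355.0)/46.44 = 55.33 mg/L.

55.3 mg/L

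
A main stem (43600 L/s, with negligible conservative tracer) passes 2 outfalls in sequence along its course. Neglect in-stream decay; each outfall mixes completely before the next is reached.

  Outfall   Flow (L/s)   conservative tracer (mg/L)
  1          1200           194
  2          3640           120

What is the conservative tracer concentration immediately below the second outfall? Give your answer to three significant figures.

13.8 mg/L

After outfall 1: Q = 43600 + 1200 = 44800 L/s; C = (43600·0 + 1200·194.0)/44800 = 5.196 mg/L.
After outfall 2: Q = 44800 + 3640 = 48440 L/s; C = (44800·5.196 + 3640·120.0)/48440 = 13.82 mg/L.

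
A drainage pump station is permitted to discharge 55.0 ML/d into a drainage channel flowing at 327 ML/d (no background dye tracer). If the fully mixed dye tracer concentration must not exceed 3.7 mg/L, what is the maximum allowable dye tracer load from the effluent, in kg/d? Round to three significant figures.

1410 kg/d

Mass balance at the limit: 327.0·0 + 55.00·Cₑ = 382.0·3.7 → Cₑ = 25.70 mg/L.
55.00 ML/d = 0.6366 m³/s. Load = 0.6366 m³/s × 25.70 g/m³ × 86 400 s/d = 1413 kg/d.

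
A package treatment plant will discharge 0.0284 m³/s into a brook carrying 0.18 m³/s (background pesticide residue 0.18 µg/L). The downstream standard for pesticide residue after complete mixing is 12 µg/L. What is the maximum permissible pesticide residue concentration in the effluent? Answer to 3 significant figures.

86.9 µg/L

At the limit, (Qr·Cr + Qe·Cₑ)/(Qr + Qe) = 12:
Cₑ = (0.2084·12 − 0.1800·0.1800) / 0.02840 = 86.92 µg/L.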